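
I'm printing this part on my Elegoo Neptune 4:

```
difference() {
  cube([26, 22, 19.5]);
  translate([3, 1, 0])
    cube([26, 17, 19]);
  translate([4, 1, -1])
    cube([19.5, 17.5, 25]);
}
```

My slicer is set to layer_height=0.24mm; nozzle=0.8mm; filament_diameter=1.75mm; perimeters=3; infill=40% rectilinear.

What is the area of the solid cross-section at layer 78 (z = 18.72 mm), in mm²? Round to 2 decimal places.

171.25 mm²

At z = 18.72 mm: the cube (footprint 26×22) is included at this height (area 572.00 mm²); the cube at (3, 1) is present — its section is the full 26×17 rectangle (area 442.00 mm²); the 19.5×17.5 cube at (4, 1) contributes its full rectangle (area 341.25 mm²); Subtracting the remaining from the first: starting from the 26×22 cube (572.00 mm²), the 26×17 cube at (3, 1) partially overlaps it — only the 391.00 mm² overlap (of its 442.00 mm²) is removed, clipping the outline; the 19.5×17.5 cube at (4, 1) partially overlaps it — only the 9.75 mm² overlap (of its 341.25 mm²) is removed, clipping the outline — area = 171.25 mm². Overall, the cross-section is a single solid region. Net area = 171.25 mm².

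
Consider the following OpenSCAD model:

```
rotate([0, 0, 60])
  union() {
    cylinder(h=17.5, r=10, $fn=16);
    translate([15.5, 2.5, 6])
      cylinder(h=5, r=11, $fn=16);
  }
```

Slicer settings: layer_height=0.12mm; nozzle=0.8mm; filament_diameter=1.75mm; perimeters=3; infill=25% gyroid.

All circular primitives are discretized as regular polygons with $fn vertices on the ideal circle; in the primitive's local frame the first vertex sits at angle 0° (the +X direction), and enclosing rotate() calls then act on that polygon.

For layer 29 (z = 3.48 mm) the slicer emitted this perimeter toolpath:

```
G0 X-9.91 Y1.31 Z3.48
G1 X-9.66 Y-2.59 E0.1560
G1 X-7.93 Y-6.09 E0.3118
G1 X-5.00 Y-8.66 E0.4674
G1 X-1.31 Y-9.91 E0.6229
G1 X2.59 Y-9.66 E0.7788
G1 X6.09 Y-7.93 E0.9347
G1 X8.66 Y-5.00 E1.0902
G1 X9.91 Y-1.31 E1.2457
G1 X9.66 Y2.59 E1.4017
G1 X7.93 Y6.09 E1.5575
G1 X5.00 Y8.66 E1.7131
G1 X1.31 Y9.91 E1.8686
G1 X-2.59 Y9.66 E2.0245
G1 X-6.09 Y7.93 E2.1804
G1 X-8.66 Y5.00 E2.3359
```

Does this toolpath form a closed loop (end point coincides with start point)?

Start point (G0): (-9.91, 1.31). End point (last G1): the path does not return to the start — open.

no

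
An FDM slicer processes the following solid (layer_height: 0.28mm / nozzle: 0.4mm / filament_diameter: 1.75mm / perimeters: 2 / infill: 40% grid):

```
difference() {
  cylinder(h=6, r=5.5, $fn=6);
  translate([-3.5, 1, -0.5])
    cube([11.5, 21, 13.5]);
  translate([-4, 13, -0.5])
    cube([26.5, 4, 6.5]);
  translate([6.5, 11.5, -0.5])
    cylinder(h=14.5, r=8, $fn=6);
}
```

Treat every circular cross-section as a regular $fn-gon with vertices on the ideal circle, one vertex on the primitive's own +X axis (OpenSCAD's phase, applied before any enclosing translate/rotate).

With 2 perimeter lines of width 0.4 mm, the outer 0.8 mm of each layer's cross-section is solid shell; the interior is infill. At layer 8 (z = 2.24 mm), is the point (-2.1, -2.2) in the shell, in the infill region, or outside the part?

At z = 2.24 mm: the r=5.5 cylinder contributes a regular 6-gon of circumradius 5.5; the 11.5×21 cube at (-3.5, 1) contributes its full rectangle; the 26.5×4 cube at (-4, 13) contributes its full rectangle; the r=8 cylinder at (6.5, 11.5) gives a regular 6-gon of circumradius 8 (constant along its height); Taking the first minus the rest: starting from the r=5.5 cylinder, the 11.5×21 cube at (-3.5, 1) partially overlaps it — only the 27.12 mm² overlap (of its 241.50 mm²) is removed, clipping the outline; the 26.5×4 cube at (-4, 13) misses the remaining region (no effect); the r=8 cylinder at (6.5, 11.5) misses the remaining region (no effect) — 1 connected region. Overall, the cross-section is a single solid region. The nearest boundary edge runs (-2.75, -4.76)→(-5.50, 0.00); distance from the point to it = 1.84 mm. The point is inside the cross-section and 1.84 mm from the nearest boundary — more than the 0.8 mm shell width (2 × 0.4), so it's in the infill interior.

infill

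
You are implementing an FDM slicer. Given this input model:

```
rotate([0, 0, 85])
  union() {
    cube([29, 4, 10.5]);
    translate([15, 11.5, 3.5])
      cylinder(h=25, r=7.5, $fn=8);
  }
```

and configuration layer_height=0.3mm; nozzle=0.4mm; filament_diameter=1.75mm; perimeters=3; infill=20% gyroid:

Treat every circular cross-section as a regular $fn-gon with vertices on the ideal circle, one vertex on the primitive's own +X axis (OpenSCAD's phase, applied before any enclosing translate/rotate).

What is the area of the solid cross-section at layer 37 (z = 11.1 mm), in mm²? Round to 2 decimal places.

At z = 11.1 mm: the cube is not intersected at this z (z outside [0, 10.5]); the r=7.5 cylinder at (15, 11.5) contributes a regular 8-gon of circumradius 7.5 (area = (8/2)·7.500²·sin(360°/8) = 159.10 mm²); Merging all regions: only the r=7.5 cylinder at (15, 11.5) is present, so the union is just that shape — area = 159.10 mm²; (rotated 85° about Z; rotation is an isometry so areas/perimeters/island counts are preserved). Overall, the cross-section is a single solid region. Net area = 159.10 mm².

159.10 mm²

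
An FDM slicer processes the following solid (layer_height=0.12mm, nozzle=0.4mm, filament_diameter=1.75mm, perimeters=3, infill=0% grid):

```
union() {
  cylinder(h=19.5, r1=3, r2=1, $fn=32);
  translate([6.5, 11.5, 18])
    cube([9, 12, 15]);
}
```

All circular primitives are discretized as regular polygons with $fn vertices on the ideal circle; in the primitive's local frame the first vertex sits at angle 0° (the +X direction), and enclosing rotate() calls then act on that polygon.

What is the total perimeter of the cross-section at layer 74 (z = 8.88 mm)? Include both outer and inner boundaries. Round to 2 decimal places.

At z = 8.88 mm: the cone contributes a regular 32-gon of circumradius 2.089 (interpolated between r1=3 and r2=1 at t=0.455) (perimeter = 2·32·2.089·sin(180°/32) = 13.11 mm); the cube at (6.5, 11.5) is absent (z outside [18, 33]); Taking the union: only the cone is present, so the union is just that shape — boundary = 13.11 mm. Overall, the cross-section is a single solid region. Total boundary length (outer) = 13.11 mm.

13.11 mm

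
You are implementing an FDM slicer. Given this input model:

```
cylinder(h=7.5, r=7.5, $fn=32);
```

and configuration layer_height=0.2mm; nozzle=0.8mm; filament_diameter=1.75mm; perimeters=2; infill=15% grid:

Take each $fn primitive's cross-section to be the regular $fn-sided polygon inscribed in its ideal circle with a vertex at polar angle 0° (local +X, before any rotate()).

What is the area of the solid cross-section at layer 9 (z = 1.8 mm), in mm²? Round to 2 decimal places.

At z = 1.8 mm: the r=7.5 cylinder contributes a regular 32-gon of circumradius 7.5 (area = (32/2)·7.500²·sin(360°/32) = 175.58 mm²). Overall, the cross-section is a single solid region. Net area = 175.58 mm².

175.58 mm²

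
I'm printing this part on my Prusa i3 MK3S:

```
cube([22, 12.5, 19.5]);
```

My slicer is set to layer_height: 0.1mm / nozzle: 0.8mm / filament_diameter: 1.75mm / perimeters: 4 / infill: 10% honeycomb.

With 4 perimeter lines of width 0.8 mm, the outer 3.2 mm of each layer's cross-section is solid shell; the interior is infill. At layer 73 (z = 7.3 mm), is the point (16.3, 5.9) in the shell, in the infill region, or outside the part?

infill

At z = 7.3 mm: the cube (footprint 22×12.5) is included at this height. Overall, the cross-section is a single solid region. The nearest boundary edge runs (22.00, 0.00)→(22.00, 12.50); distance from the point to it = 5.70 mm. The point is inside the cross-section and 5.70 mm from the nearest boundary — more than the 3.2 mm shell width (4 × 0.8), so it's in the infill interior.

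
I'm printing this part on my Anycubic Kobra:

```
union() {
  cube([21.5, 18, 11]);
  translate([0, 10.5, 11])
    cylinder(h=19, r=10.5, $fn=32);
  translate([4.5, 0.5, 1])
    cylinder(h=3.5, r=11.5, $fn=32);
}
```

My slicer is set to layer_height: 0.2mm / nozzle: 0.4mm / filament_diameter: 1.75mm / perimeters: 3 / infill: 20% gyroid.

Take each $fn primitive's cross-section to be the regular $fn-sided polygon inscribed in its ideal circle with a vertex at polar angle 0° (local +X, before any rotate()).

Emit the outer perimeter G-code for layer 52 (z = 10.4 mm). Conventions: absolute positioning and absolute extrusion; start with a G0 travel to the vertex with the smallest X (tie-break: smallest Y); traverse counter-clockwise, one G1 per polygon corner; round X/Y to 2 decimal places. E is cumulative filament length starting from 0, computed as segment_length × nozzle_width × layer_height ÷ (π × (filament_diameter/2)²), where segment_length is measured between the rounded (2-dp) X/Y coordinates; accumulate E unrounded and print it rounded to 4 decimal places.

At z = 10.4 mm: the cube is present — its section is the full 21.5×18 rectangle; the cylinder at (0, 10.5) is not intersected at this z (z outside [11, 30]); the cylinder at (4.5, 0.5) is absent (z outside [1, 4.5]); Combining (union): only the 21.5×18 cube is present, so the union is just that shape — 1 connected region. The outline is a single polygon with 4 vertices. Extrusion per mm of travel: 0.4 × 0.2 / (π × 0.875²) = 0.033260. Accumulating E over each segment gives final E = 2.6276.

G0 X0.00 Y0.00 Z10.40
G1 X21.50 Y0.00 E0.7151
G1 X21.50 Y18.00 E1.3138
G1 X0.00 Y18.00 E2.0289
G1 X0.00 Y0.00 E2.6276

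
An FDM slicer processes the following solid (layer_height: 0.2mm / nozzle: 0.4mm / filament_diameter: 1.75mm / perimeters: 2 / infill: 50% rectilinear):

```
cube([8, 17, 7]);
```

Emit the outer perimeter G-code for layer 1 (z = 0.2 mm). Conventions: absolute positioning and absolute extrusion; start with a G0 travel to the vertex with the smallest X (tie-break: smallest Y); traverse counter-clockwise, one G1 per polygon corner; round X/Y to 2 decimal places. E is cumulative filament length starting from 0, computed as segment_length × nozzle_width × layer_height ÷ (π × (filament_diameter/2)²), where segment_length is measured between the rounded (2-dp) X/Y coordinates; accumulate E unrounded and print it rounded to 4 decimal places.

G0 X0.00 Y0.00 Z0.20
G1 X8.00 Y0.00 E0.2661
G1 X8.00 Y17.00 E0.8315
G1 X0.00 Y17.00 E1.0976
G1 X0.00 Y0.00 E1.6630

At z = 0.2 mm: the cube (footprint 8×17) is included at this height. The outline is a single polygon with 4 vertices. Extrusion per mm of travel: 0.4 × 0.2 / (π × 0.875²) = 0.033260. Accumulating E over each segment gives final E = 1.6630.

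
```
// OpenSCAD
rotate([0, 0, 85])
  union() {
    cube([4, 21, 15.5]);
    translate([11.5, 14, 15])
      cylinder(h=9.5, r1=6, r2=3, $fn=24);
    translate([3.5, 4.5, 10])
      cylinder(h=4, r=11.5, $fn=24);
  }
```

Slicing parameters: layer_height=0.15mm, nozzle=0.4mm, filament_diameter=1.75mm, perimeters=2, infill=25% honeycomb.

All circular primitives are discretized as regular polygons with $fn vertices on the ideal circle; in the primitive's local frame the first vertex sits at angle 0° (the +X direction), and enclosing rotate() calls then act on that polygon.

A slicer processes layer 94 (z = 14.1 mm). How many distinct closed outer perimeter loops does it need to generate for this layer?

At z = 14.1 mm: the cube is present — its section is the full 4×21 rectangle; the cone at (11.5, 14) is not intersected at this z (z outside [15, 24.5]); the cylinder at (3.5, 4.5) is absent (z outside [10, 14]); Combining (union): only the 4×21 cube is present, so the union is just that shape — 1 connected region; (whole slice rotated 85° about Z — lengths, areas and connectivity unchanged). The result has 1 disconnected region.

1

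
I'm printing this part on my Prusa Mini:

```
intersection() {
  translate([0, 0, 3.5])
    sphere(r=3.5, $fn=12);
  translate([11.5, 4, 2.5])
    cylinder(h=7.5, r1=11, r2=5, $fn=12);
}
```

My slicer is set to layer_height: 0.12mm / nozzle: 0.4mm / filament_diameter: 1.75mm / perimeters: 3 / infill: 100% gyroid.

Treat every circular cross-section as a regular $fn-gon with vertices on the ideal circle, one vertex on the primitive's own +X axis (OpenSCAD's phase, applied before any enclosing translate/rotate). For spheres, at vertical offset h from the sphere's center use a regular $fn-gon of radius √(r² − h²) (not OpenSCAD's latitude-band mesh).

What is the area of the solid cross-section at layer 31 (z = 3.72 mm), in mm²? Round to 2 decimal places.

3.01 mm²

At z = 3.72 mm: the r=3.5 sphere contributes a regular 12-gon of circumradius √(3.5²−0.22²) = 3.493 (area = (12/2)·3.493²·sin(360°/12) = 36.60 mm²); the cone at (11.5, 4) (r1=11→r2=5) has section circumradius 10.024 here — a regular 12-gon (area = (12/2)·10.024²·sin(360°/12) = 301.44 mm²); Taking the intersection: the cone at (11.5, 4) partially overlaps the r=3.5 sphere; clipping to the common part keeps 3.01 mm² — area = 3.01 mm². Overall, the cross-section is a single solid region. Net area = 3.01 mm².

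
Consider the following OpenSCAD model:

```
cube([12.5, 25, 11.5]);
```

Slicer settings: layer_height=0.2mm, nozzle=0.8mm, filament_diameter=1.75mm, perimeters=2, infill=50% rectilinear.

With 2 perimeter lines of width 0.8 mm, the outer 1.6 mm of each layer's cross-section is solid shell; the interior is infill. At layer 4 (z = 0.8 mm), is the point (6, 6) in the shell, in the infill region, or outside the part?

infill

At z = 0.8 mm: the cube (footprint 12.5×25) is included at this height. Overall, the cross-section is a single solid region. The nearest boundary edge runs (0.00, 0.00)→(12.50, 0.00); distance from the point to it = 6.00 mm. The point is inside the cross-section and 6.00 mm from the nearest boundary — more than the 1.6 mm shell width (2 × 0.8), so it's in the infill interior.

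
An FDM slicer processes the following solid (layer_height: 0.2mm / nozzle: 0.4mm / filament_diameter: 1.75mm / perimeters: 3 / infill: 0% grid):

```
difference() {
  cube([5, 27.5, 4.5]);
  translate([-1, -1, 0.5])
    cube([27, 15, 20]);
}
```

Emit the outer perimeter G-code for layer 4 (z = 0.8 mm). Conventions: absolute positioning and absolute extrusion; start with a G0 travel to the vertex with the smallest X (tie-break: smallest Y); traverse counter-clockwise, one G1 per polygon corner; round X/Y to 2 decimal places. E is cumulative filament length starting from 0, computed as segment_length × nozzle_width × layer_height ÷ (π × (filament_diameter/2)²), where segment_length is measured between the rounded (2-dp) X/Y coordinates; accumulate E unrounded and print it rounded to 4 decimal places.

At z = 0.8 mm: the cube is present — its section is the full 5×27.5 rectangle; the cube at (-1, -1) is present — its section is the full 27×15 rectangle; Taking the first minus the rest: starting from the 5×27.5 cube, the 27×15 cube at (-1, -1) partially overlaps it — only the 70.00 mm² overlap (of its 405.00 mm²) is removed, clipping the outline — 1 connected region. The outline is a single polygon with 4 vertices. Extrusion per mm of travel: 0.4 × 0.2 / (π × 0.875²) = 0.033260. Accumulating E over each segment gives final E = 1.2306.

G0 X0.00 Y14.00 Z0.80
G1 X5.00 Y14.00 E0.1663
G1 X5.00 Y27.50 E0.6153
G1 X0.00 Y27.50 E0.7816
G1 X0.00 Y14.00 E1.2306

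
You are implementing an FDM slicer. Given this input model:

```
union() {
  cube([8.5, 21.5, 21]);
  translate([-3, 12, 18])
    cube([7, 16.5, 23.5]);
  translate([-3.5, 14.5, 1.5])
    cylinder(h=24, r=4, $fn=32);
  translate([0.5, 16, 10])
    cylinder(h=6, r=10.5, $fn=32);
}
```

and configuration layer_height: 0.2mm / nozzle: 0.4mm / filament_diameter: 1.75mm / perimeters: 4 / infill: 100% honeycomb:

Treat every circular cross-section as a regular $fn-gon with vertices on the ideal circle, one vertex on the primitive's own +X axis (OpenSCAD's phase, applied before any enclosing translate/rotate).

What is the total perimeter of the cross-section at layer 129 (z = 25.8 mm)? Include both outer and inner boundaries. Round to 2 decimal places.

At z = 25.8 mm: the cube is not intersected at this z (z outside [0, 21]); the cube at (-3, 12) is present — its section is the full 7×16.5 rectangle (perimeter 47.00 mm); the cylinder at (-3.5, 14.5) is absent (z outside [1.5, 25.5]); the cylinder at (0.5, 16) is absent (z outside [10, 16]); Combining (union): only the 7×16.5 cube at (-3, 12) is present, so the union is just that shape — boundary = 47.00 mm. Overall, the cross-section is a single solid region. Total boundary length (outer) = 47.00 mm.

47.00 mm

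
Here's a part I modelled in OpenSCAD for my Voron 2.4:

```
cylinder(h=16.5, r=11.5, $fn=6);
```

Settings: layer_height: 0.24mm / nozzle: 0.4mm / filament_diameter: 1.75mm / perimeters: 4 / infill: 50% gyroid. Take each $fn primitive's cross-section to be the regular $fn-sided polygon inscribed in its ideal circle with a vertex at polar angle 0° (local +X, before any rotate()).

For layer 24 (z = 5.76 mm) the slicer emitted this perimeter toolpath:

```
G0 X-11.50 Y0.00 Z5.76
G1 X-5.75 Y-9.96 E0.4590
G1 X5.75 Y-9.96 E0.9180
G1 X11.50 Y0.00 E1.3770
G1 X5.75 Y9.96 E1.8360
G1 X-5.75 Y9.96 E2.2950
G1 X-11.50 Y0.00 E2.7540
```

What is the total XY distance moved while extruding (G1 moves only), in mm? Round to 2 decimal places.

Sum the Euclidean lengths of each G1 segment: total = 69.00 mm.

69.00 mm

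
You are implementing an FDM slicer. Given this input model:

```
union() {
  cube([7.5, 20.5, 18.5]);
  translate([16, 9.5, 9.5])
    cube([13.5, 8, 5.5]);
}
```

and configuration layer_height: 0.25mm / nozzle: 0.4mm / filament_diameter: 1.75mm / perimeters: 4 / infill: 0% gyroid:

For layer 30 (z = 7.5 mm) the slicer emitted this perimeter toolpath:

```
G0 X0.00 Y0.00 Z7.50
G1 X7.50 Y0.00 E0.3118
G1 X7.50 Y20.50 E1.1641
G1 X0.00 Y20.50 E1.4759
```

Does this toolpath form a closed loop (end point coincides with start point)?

Start point (G0): (0.00, 0.00). End point (last G1): the path does not return to the start — open.

no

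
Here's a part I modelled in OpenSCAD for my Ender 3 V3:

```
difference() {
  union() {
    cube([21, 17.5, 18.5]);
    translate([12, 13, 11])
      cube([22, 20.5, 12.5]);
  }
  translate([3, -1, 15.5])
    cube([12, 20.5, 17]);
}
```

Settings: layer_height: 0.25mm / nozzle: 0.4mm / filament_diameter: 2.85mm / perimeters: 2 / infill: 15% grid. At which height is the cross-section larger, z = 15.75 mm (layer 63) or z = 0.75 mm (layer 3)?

layer 63 (z = 15.75 mm)

Layer 63 (z = 15.75): the cube is present — its section is the full 21×17.5 rectangle (area 367.50 mm²); the 22×20.5 cube at (12, 13) contributes its full rectangle (area 451.00 mm²); Taking the union: the regions partially overlap — summed areas 818.50 mm² minus the doubly-counted overlap 40.50 mm² gives 778.00 mm² — area = 778.00 mm²; the cube at (3, -1) (footprint 12×20.5) is included at this height (area 246.00 mm²); Taking the first minus the rest: starting from that combined region (778.00 mm²), the 12×20.5 cube at (3, -1) partially overlaps it — only the 216.00 mm² overlap (of its 246.00 mm²) is removed, clipping the outline — area = 562.00 mm². So its area = 562.00 mm². Layer 3 (z = 0.75): the cube is present — its section is the full 21×17.5 rectangle (area 367.50 mm²); the cube at (12, 13) is not intersected at this z (z outside [11, 23.5]); Merging all regions: only the 21×17.5 cube is present, so the union is just that shape — area = 367.50 mm²; the cube at (3, -1) is not intersected at this z (z outside [15.5, 32.5]); After the difference (first − rest): none of the subtracted shapes is present at this height, so that combined region is unchanged — area = 367.50 mm². So its area = 367.50 mm². Layer 63 is larger (562.00 vs 367.50 mm²).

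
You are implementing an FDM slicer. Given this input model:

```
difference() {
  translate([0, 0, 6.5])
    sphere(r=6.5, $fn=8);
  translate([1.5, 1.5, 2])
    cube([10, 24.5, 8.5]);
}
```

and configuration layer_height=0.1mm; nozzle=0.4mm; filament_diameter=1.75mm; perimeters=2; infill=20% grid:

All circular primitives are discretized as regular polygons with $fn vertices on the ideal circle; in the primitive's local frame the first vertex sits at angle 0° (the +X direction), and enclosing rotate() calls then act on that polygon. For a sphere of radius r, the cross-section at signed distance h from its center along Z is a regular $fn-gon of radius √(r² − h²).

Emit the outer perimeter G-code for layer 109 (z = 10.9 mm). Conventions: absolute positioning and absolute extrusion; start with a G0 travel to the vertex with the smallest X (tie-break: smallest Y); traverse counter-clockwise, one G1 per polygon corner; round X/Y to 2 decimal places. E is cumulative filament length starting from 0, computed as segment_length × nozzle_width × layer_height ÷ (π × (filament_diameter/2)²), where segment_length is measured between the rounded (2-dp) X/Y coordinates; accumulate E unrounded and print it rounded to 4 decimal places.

At z = 10.9 mm: the r=6.5 sphere contributes a regular 8-gon of circumradius √(6.5²−4.4²) = 4.784; the cube at (1.5, 1.5) is not intersected at this z (z outside [2, 10.5]); Taking the first minus the rest: none of the subtracted shapes is present at this height, so the r=6.5 sphere is unchanged — 1 connected region. The outline is a single polygon with 8 vertices. Extrusion per mm of travel: 0.4 × 0.1 / (π × 0.875²) = 0.016630. Accumulating E over each segment gives final E = 0.4867.

G0 X-4.78 Y0.00 Z10.90
G1 X-3.38 Y-3.38 E0.0608
G1 X0.00 Y-4.78 E0.1217
G1 X3.38 Y-3.38 E0.1825
G1 X4.78 Y0.00 E0.2434
G1 X3.38 Y3.38 E0.3042
G1 X0.00 Y4.78 E0.3650
G1 X-3.38 Y3.38 E0.4259
G1 X-4.78 Y0.00 E0.4867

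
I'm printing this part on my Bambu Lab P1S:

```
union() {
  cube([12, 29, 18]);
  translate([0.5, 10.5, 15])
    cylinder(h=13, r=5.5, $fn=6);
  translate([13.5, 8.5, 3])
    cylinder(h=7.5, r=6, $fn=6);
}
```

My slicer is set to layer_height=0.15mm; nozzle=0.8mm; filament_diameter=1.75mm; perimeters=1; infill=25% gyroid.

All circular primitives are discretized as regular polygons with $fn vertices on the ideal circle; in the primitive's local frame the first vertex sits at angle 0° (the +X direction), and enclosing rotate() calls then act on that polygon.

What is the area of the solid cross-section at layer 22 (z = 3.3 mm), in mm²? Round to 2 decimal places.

410.35 mm²

At z = 3.3 mm: the 12×29 cube contributes its full rectangle (area 348.00 mm²); the cylinder at (0.5, 10.5) is absent (z outside [15, 28]); the r=6 cylinder at (13.5, 8.5) contributes a regular 6-gon of circumradius 6 (area = (6/2)·6.000²·sin(360°/6) = 93.53 mm²); Combining (union): the regions partially overlap — summed areas 441.53 mm² minus the doubly-counted overlap 31.18 mm² gives 410.35 mm² — area = 410.35 mm². Overall, the cross-section is a single solid region. Net area = 410.35 mm².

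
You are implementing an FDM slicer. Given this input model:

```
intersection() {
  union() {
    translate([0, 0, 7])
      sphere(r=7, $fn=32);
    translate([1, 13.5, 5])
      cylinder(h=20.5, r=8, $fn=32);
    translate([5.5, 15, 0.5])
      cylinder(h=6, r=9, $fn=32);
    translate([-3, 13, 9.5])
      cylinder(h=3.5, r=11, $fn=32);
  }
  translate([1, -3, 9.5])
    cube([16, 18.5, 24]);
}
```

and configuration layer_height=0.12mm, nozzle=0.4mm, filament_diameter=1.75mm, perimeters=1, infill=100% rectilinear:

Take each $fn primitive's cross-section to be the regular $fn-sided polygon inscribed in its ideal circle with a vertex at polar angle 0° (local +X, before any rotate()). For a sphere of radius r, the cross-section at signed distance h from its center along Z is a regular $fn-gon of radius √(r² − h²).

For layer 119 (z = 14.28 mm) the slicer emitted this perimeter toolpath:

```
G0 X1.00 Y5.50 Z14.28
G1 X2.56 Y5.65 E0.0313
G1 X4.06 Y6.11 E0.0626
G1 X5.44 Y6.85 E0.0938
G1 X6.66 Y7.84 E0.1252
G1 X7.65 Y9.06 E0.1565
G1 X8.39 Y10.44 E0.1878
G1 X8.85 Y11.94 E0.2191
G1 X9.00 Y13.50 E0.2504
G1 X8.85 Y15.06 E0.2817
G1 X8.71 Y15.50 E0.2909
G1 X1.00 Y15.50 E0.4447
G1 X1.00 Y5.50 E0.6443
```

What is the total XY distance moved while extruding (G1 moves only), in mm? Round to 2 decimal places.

32.29 mm

Sum the Euclidean lengths of each G1 segment: total = 32.29 mm.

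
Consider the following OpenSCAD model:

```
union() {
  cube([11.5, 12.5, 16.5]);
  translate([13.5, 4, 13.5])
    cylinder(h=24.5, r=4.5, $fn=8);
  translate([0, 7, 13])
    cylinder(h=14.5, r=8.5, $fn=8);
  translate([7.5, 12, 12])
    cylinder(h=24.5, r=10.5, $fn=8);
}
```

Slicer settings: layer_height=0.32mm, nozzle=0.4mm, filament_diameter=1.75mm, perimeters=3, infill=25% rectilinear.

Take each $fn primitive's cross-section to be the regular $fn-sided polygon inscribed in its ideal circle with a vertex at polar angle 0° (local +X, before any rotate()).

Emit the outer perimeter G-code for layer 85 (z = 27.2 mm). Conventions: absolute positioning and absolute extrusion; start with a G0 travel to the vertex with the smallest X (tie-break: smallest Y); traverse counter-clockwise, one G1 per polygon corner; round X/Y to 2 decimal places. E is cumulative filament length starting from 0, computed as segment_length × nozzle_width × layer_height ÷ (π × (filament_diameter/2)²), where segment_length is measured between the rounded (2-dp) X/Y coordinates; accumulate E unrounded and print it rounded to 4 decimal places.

At z = 27.2 mm: the cube is absent (z outside [0, 16.5]); the r=4.5 cylinder at (13.5, 4) gives a regular 8-gon of circumradius 4.5 (constant along its height); the cylinder at (0, 7): section is a regular 8-gon, circumradius r=8.5; the r=10.5 cylinder at (7.5, 12) gives a regular 8-gon of circumradius 10.5 (constant along its height); Combining (union): the regions partially overlap (shared area 123.94 mm²), so overlapping operands fuse into one piece — 1 connected region. The outline is a single polygon with 19 vertices. Extrusion per mm of travel: 0.4 × 0.32 / (π × 0.875²) = 0.053216. Accumulating E over each segment gives final E = 4.5405.

G0 X-8.50 Y7.00 Z27.20
G1 X-6.01 Y0.99 E0.3462
G1 X0.00 Y-1.50 E0.6924
G1 X6.01 Y0.99 E1.0386
G1 X6.41 Y1.95 E1.0939
G1 X7.50 Y1.50 E1.1567
G1 X9.66 Y2.40 E1.2812
G1 X10.32 Y0.82 E1.3723
G1 X13.50 Y-0.50 E1.5556
G1 X16.68 Y0.82 E1.7388
G1 X18.00 Y4.00 E1.9220
G1 X16.68 Y7.18 E2.1052
G1 X16.10 Y7.42 E2.1386
G1 X18.00 Y12.00 E2.4025
G1 X14.92 Y19.42 E2.8300
G1 X7.50 Y22.50 E3.2576
G1 X0.08 Y19.42 E3.6851
G1 X-1.87 Y14.72 E3.9559
G1 X-6.01 Y13.01 E4.1943
G1 X-8.50 Y7.00 E4.5405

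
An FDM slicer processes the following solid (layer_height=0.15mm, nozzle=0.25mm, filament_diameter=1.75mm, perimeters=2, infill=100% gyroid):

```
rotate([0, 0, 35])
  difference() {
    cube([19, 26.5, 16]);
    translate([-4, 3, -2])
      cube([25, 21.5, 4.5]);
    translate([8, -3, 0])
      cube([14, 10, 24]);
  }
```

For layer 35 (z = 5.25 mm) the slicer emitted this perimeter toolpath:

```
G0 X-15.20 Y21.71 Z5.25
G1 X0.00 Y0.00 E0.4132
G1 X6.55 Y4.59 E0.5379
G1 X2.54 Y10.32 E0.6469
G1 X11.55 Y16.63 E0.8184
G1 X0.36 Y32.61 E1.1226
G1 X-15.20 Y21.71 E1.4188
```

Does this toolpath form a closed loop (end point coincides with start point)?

yes

Start point (G0): (-15.20, 21.71). End point (last G1): the path returns to the start — closed.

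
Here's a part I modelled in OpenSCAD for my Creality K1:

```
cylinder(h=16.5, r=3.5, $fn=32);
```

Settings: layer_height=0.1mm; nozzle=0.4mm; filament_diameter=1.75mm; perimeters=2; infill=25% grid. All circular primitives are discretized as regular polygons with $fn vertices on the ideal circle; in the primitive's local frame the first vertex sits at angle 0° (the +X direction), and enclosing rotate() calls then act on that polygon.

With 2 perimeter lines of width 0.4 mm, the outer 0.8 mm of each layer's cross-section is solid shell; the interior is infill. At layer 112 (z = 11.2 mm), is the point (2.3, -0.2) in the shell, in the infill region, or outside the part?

At z = 11.2 mm: the r=3.5 cylinder gives a regular 32-gon of circumradius 3.5 (constant along its height). Overall, the cross-section is a single solid region. The nearest boundary edge runs (3.43, -0.68)→(3.50, 0.00); distance from the point to it = 1.17 mm. The point is inside the cross-section and 1.17 mm from the nearest boundary — more than the 0.8 mm shell width (2 × 0.4), so it's in the infill interior.

infill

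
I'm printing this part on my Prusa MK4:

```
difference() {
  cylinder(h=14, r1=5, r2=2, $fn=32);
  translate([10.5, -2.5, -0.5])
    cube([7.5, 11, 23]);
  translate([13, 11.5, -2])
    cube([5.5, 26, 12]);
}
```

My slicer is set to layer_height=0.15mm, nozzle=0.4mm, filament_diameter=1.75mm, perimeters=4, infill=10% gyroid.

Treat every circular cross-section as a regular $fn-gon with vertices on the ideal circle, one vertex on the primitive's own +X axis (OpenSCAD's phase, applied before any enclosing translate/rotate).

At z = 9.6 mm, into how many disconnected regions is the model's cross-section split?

1

At z = 9.6 mm: the cone (r1=5→r2=2) has section circumradius 2.943 here — a regular 32-gon; the 7.5×11 cube at (10.5, -2.5) contributes its full rectangle; the cube at (13, 11.5) (footprint 5.5×26) is included at this height; After the difference (first − rest): starting from the cone, the 7.5×11 cube at (10.5, -2.5) misses the remaining region (no effect); the 5.5×26 cube at (13, 11.5) misses the remaining region (no effect) — 1 connected region. The result has 1 disconnected region.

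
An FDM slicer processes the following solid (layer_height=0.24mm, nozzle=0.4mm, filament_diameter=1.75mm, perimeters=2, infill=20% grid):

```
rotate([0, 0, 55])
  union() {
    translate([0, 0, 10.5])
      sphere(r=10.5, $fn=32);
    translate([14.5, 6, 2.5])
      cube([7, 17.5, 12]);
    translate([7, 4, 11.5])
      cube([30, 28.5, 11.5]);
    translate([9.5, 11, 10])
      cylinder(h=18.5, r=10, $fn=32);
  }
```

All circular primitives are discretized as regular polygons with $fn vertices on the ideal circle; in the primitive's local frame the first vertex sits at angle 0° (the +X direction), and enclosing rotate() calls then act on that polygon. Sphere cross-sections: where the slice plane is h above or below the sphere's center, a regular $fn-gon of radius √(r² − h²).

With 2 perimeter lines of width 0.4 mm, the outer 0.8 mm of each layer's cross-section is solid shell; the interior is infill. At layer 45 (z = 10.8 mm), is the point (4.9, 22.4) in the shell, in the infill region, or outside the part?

shell

At z = 10.8 mm: the r=10.5 sphere contributes a regular 32-gon of circumradius √(10.5²−0.3²) = 10.496; the 7×17.5 cube at (14.5, 6) contributes its full rectangle; the cube at (7, 4) is absent (z outside [11.5, 23]); the r=10 cylinder at (9.5, 11) contributes a regular 32-gon of circumradius 10; Merging all regions: the regions partially overlap (shared area 111.30 mm²), so overlapping operands fuse into one piece — 1 connected region; (whole slice rotated 55° about Z — lengths, areas and connectivity unchanged). Overall, the cross-section is a single solid region. Undo the 55° rotation: the query point maps to (21.160, 8.834) in the un-rotated model frame. The nearest boundary edge runs (21.50, 23.50)→(21.50, 6.00); distance from the point to it = 0.34 mm. The point is inside the cross-section, 0.34 mm from the nearest boundary — within the 0.8 mm shell band (2 × 0.4).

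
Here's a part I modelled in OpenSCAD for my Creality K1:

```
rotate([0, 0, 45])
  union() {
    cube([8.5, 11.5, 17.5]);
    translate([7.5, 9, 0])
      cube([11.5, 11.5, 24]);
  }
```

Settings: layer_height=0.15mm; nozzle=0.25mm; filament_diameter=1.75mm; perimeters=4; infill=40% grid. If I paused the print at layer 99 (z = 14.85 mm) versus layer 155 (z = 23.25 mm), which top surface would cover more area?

Layer 99 (z = 14.85): the cube (footprint 8.5×11.5) is included at this height (area 97.75 mm²); the cube at (7.5, 9) is present — its section is the full 11.5×11.5 rectangle (area 132.25 mm²); Combining (union): the regions partially overlap — summed areas 230.00 mm² minus the doubly-counted overlap 2.50 mm² gives 227.50 mm² — area = 227.50 mm²; (whole slice rotated 45° about Z — lengths, areas and connectivity unchanged). So its area = 227.50 mm². Layer 155 (z = 23.25): the cube does not reach this height (z outside [0, 17.5]); the cube at (7.5, 9) is present — its section is the full 11.5×11.5 rectangle (area 132.25 mm²); Taking the union: only the 11.5×11.5 cube at (7.5, 9) is present, so the union is just that shape — area = 132.25 mm²; (whole slice rotated 45° about Z — lengths, areas and connectivity unchanged). So its area = 132.25 mm². Layer 99 is larger (227.50 vs 132.25 mm²).

layer 99 (z = 14.85 mm)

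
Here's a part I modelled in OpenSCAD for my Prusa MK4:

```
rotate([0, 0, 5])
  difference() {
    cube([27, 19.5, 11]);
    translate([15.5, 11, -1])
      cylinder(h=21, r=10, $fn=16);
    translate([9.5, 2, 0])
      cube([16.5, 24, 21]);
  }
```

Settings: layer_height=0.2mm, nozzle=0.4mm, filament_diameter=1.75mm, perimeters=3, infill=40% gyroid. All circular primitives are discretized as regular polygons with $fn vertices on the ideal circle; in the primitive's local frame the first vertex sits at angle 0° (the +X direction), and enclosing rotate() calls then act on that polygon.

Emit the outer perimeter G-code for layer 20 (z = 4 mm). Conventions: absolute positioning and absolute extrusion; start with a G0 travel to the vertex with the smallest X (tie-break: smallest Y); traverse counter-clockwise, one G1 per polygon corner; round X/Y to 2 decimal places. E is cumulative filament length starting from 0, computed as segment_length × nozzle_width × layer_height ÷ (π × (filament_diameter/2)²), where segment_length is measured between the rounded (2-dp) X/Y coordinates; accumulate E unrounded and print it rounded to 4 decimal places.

At z = 4 mm: the cube (footprint 27×19.5) is included at this height; the cylinder at (15.5, 11): section is a regular 16-gon, circumradius r=10; the 16.5×24 cube at (9.5, 2) contributes its full rectangle; After the difference (first − rest): starting from the 27×19.5 cube, the r=10 cylinder at (15.5, 11) partially overlaps it — only the 296.76 mm² overlap (of its 306.15 mm²) is removed, clipping the outline; the 16.5×24 cube at (9.5, 2) partially overlaps it — only the 39.26 mm² overlap (of its 396.00 mm²) is removed, clipping the outline — 1 connected region; (rotated 5° about Z; rotation is an isometry so areas/perimeters/island counts are preserved). The outline is a single polygon with 20 vertices. Extrusion per mm of travel: 0.4 × 0.2 / (π × 0.875²) = 0.033260. Accumulating E over each segment gives final E = 4.3543.

G0 X-1.70 Y19.43 Z4.00
G1 X0.00 Y0.00 E0.6487
G1 X26.90 Y2.35 E1.5468
G1 X25.20 Y21.78 E2.1955
G1 X24.20 Y21.69 E2.2289
G1 X25.73 Y4.26 E2.8109
G1 X19.44 Y3.71 E3.0209
G1 X19.10 Y3.44 E3.0353
G1 X15.35 Y2.35 E3.1652
G1 X11.48 Y2.77 E3.2947
G1 X11.10 Y2.98 E3.3091
G1 X9.29 Y2.82 E3.3696
G1 X9.18 Y4.03 E3.4100
G1 X8.05 Y4.65 E3.4528
G1 X5.61 Y7.69 E3.5825
G1 X4.52 Y11.44 E3.7124
G1 X4.95 Y15.32 E3.8422
G1 X6.82 Y18.74 E3.9719
G1 X7.83 Y19.54 E4.0147
G1 X7.76 Y20.25 E4.0384
G1 X-1.70 Y19.43 E4.3543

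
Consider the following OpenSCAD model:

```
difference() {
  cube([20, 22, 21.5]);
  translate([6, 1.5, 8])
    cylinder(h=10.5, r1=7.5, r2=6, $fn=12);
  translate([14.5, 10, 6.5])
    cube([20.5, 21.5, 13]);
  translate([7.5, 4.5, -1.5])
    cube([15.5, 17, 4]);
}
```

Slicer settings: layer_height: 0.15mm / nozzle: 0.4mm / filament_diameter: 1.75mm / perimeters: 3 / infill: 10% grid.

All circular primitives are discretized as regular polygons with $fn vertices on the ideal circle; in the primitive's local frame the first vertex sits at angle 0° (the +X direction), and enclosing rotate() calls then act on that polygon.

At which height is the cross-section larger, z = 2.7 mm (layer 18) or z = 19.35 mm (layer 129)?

Layer 18 (z = 2.7): the 20×22 cube contributes its full rectangle (area 440.00 mm²); the cone at (6, 1.5) is not intersected at this z (z outside [8, 18.5]); the cube at (14.5, 10) is not intersected at this z (z outside [6.5, 19.5]); the cube at (7.5, 4.5) is absent (z outside [-1.5, 2.5]); Taking the first minus the rest: none of the subtracted shapes is present at this height, so the 20×22 cube is unchanged — area = 440.00 mm². So its area = 440.00 mm². Layer 129 (z = 19.35): the 20×22 cube contributes its full rectangle (area 440.00 mm²); the cone at (6, 1.5) is absent (z outside [8, 18.5]); the 20.5×21.5 cube at (14.5, 10) contributes its full rectangle (area 440.75 mm²); the cube at (7.5, 4.5) is absent (z outside [-1.5, 2.5]); Taking the first minus the rest: starting from the 20×22 cube (440.00 mm²), the 20.5×21.5 cube at (14.5, 10) partially overlaps it — only the 66.00 mm² overlap (of its 440.75 mm²) is removed, clipping the outline — area = 374.00 mm². So its area = 374.00 mm². Layer 18 is larger (440.00 vs 374.00 mm²).

layer 18 (z = 2.7 mm)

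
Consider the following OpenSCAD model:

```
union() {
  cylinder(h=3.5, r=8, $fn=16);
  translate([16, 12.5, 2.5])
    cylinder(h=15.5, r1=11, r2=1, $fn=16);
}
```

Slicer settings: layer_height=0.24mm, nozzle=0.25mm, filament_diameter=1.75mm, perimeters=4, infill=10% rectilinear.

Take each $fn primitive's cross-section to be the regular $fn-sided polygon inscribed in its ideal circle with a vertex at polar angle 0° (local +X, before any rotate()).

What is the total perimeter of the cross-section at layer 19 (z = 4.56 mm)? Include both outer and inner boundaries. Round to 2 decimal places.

60.37 mm

At z = 4.56 mm: the cylinder is not intersected at this z (z outside [0, 3.5]); the cone at (16, 12.5) (r1=11→r2=1) has section circumradius 9.671 here — a regular 16-gon (perimeter = 2·16·9.671·sin(180°/16) = 60.37 mm); Combining (union): only the cone at (16, 12.5) is present, so the union is just that shape — boundary = 60.37 mm. Overall, the cross-section is a single solid region. Total boundary length (outer) = 60.37 mm.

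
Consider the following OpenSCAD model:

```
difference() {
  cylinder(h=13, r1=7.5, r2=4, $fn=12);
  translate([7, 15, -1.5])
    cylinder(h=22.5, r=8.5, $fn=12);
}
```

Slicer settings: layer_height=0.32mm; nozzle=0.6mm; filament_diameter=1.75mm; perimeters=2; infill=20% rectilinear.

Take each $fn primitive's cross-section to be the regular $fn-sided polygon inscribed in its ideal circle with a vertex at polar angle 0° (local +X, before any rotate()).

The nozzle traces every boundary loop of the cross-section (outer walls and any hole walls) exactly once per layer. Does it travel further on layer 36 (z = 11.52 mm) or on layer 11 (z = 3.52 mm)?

layer 11 (z = 3.52 mm)

Layer 36 (z = 11.52): the cone (r1=7.5→r2=4) has section circumradius 4.398 here — a regular 12-gon (perimeter = 2·12·4.398·sin(180°/12) = 27.32 mm); the r=8.5 cylinder at (7, 15) gives a regular 12-gon of circumradius 8.5 (constant along its height) (perimeter = 2·12·8.500·sin(180°/12) = 52.80 mm); After the difference (first − rest): starting from the cone, the r=8.5 cylinder at (7, 15) misses the remaining region (no effect) — boundary = 27.32 mm. So its perimeter = 27.32 mm. Layer 11 (z = 3.52): the cone (r1=7.5→r2=4) has section circumradius 6.552 here — a regular 12-gon (perimeter = 2·12·6.552·sin(180°/12) = 40.70 mm); the r=8.5 cylinder at (7, 15) gives a regular 12-gon of circumradius 8.5 (constant along its height) (perimeter = 2·12·8.500·sin(180°/12) = 52.80 mm); Taking the first minus the rest: starting from the cone, the r=8.5 cylinder at (7, 15) misses the remaining region (no effect) — boundary = 40.70 mm. So its perimeter = 40.70 mm. Layer 11 is larger (40.70 vs 27.32 mm).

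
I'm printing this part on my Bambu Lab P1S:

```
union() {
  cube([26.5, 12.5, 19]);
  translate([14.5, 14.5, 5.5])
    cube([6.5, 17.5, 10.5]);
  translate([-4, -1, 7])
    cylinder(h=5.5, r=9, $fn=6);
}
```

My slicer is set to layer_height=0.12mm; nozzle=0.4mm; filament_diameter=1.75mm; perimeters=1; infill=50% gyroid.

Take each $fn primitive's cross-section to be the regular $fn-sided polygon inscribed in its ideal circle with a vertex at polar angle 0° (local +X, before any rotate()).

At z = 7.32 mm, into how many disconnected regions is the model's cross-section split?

At z = 7.32 mm: the 26.5×12.5 cube contributes its full rectangle; the 6.5×17.5 cube at (14.5, 14.5) contributes its full rectangle; the r=9 cylinder at (-4, -1) contributes a regular 6-gon of circumradius 9; Merging all regions: the regions partially overlap (shared area 16.72 mm²), so overlapping operands fuse into one piece — 2 connected regions. The result has 2 disconnected regions.

2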